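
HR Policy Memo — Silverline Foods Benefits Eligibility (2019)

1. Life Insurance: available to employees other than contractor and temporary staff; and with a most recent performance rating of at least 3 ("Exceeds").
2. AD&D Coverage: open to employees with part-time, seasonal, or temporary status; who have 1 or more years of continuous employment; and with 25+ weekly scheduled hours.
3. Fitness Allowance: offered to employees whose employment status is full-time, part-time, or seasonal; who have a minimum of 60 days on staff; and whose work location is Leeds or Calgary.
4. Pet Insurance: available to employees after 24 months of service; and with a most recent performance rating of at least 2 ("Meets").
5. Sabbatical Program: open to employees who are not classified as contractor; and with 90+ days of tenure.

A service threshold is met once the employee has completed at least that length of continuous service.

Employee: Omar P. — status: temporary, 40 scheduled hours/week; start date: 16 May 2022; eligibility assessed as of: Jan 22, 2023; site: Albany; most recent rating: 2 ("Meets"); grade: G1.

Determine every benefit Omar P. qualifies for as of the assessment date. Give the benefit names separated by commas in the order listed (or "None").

Sabbatical Program

Service from 16 May 2022 to Jan 22, 2023: 251 days.
Life Insurance — status temporary ✗ (excluded) → not eligible.
AD&D Coverage — status temporary ✓; service 251 days < 1 year (≈365 days) ✗ → not eligible.
Fitness Allowance — status temporary ✗ (requires full-time, part-time, or seasonal) → not eligible.
Pet Insurance — service 251 days < 24 months (≈720 days) ✗ → not eligible.
Sabbatical Program — status temporary ✓ (not excluded); service 251 days ≥ 90 days ✓ → eligible.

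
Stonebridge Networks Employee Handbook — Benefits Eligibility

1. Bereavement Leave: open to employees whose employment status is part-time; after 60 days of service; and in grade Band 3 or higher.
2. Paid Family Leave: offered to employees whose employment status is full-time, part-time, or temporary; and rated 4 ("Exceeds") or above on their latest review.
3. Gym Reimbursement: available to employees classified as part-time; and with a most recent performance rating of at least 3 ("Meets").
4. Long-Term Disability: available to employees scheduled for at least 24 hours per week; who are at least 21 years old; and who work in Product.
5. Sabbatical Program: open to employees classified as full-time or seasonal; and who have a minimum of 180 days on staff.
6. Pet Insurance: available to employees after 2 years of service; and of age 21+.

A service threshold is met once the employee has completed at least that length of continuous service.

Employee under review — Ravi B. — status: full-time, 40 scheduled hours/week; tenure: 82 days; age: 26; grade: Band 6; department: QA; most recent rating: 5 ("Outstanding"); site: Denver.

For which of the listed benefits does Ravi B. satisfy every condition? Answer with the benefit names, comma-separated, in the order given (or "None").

Paid Family Leave

Bereavement Leave — status full-time ✗ (requires part-time) → not eligible.
Paid Family Leave — status full-time ✓; rating 5 ≥ 4 ✓ → eligible.
Gym Reimbursement — status full-time ✗ (requires part-time) → not eligible.
Long-Term Disability — 40 hrs/wk ≥ 24 ✓; age 26 ≥ 21 ✓; dept QA ✗ → not eligible.
Sabbatical Program — status full-time ✓; service 82 days < 180 days ✗ → not eligible.
Pet Insurance — service 82 days < 2 years (≈730 days) ✗ → not eligible.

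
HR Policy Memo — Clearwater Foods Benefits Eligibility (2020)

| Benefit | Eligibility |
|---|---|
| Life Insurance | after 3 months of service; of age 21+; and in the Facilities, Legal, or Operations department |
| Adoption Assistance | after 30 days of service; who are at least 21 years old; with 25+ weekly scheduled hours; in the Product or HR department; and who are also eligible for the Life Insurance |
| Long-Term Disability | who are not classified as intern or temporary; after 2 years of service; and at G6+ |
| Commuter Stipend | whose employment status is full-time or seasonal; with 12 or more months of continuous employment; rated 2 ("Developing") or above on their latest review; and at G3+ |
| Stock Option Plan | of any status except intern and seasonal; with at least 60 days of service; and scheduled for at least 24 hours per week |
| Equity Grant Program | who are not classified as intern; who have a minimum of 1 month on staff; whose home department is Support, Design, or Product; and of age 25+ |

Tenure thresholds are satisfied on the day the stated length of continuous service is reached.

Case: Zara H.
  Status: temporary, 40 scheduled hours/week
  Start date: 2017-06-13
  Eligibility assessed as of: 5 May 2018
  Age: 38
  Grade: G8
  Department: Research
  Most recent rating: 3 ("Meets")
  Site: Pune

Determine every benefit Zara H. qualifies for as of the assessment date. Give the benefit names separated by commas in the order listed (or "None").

Stock Option Plan

Service from 2017-06-13 to 5 May 2018: 326 days.
Life Insurance — service 326 days ≥ 3 months (≈90 days) ✓; age 38 ≥ 21 ✓; dept Research ✗ → not eligible.
Adoption Assistance — service 326 days ≥ 30 days ✓; age 38 ≥ 21 ✓; 40 hrs/wk ≥ 25 ✓; dept Research ✗ → not eligible.
Long-Term Disability — status temporary ✗ (excluded) → not eligible.
Commuter Stipend — status temporary ✗ (requires full-time or seasonal) → not eligible.
Stock Option Plan — status temporary ✓ (not excluded); service 326 days ≥ 60 days ✓; 40 hrs/wk ≥ 24 ✓ → eligible.
Equity Grant Program — status temporary ✓ (not excluded); service 326 days ≥ 1 month (≈30 days) ✓; dept Research ✗ → not eligible.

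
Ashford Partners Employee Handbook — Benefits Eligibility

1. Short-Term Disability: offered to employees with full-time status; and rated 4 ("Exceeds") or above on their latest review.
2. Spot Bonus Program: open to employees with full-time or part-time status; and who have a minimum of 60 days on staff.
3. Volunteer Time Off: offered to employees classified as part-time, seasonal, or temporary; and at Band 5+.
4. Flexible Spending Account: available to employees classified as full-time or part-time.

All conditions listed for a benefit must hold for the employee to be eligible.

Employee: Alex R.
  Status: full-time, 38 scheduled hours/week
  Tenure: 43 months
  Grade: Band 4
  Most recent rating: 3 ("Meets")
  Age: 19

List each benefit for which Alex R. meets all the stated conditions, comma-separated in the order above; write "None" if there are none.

Short-Term Disability — status full-time ✓; rating 3 < 4 ✗ → not eligible.
Spot Bonus Program — status full-time ✓; service 43 months ≥ 60 days ✓ → eligible.
Volunteer Time Off — status full-time ✗ (requires part-time, seasonal, or temporary) → not eligible.
Flexible Spending Account — status full-time ✓ → eligible.

Spot Bonus Program, Flexible Spending Account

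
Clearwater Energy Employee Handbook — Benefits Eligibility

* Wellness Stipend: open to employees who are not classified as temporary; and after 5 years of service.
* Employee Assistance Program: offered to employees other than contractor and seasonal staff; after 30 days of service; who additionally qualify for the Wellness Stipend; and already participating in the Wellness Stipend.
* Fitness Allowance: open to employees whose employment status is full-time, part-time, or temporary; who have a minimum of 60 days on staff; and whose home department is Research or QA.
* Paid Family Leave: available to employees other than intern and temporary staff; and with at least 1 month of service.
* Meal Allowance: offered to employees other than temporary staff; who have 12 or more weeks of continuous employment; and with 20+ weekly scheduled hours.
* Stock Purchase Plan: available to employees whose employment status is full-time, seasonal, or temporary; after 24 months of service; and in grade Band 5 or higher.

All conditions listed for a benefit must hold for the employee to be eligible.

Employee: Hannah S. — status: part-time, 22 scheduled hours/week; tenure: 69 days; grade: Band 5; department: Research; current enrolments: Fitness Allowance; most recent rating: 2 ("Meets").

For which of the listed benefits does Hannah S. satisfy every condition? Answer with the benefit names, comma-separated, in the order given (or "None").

Fitness Allowance, Paid Family Leave

Wellness Stipend — status part-time ✓ (not excluded); service 69 days < 5 years (≈1825 days) ✗ → not eligible.
Employee Assistance Program — status part-time ✓ (not excluded); service 69 days ≥ 30 days ✓; not eligible for Wellness Stipend ✗ → not eligible.
Fitness Allowance — status part-time ✓; service 69 days ≥ 60 days ✓; dept Research ✓ → eligible.
Paid Family Leave — status part-time ✓ (not excluded); service 69 days ≥ 1 month (≈30 days) ✓ → eligible.
Meal Allowance — status part-time ✓ (not excluded); service 69 days < 12 weeks (≈84 days) ✗ → not eligible.
Stock Purchase Plan — status part-time ✗ (requires full-time, seasonal, or temporary) → not eligible.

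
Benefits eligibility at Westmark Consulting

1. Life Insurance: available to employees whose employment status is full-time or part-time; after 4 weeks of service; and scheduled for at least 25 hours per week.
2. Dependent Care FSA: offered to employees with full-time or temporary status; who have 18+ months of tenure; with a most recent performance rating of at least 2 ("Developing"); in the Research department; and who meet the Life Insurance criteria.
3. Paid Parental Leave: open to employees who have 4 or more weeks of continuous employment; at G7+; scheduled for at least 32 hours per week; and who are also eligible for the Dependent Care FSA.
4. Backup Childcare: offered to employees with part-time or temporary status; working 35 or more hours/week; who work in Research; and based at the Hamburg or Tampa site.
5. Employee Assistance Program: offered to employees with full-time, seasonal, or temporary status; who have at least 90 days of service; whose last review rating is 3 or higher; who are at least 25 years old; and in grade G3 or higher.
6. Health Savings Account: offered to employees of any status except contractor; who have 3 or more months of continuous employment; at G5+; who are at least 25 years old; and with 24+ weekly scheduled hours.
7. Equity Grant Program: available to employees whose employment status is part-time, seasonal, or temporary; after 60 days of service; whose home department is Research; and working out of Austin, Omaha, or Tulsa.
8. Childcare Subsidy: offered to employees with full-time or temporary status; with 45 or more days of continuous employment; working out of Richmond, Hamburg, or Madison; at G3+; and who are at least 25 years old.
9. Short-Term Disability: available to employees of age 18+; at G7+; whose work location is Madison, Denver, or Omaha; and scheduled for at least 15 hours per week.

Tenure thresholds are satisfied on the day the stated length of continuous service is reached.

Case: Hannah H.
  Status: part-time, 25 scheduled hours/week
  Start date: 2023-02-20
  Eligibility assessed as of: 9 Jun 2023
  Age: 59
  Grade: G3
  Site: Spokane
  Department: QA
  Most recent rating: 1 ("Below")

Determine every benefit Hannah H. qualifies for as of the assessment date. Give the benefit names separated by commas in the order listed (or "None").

Life Insurance

Service from 2023-02-20 to 9 Jun 2023: 109 days.
Life Insurance — status part-time ✓; service 109 days ≥ 4 weeks (≈28 days) ✓; 25 hrs/wk ≥ 25 ✓ → eligible.
Dependent Care FSA — status part-time ✗ (requires full-time or temporary) → not eligible.
Paid Parental Leave — service 109 days ≥ 4 weeks (≈28 days) ✓; grade G3 < G7 ✗ → not eligible.
Backup Childcare — status part-time ✓; 25 hrs/wk < 35 ✗ → not eligible.
Employee Assistance Program — status part-time ✗ (requires full-time, seasonal, or temporary) → not eligible.
Health Savings Account — status part-time ✓ (not excluded); service 109 days ≥ 3 months (≈90 days) ✓; grade G3 < G5 ✗ → not eligible.
Equity Grant Program — status part-time ✓; service 109 days ≥ 60 days ✓; dept QA ✗ → not eligible.
Childcare Subsidy — status part-time ✗ (requires full-time or temporary) → not eligible.
Short-Term Disability — age 59 ≥ 18 ✓; grade G3 < G7 ✗ → not eligible.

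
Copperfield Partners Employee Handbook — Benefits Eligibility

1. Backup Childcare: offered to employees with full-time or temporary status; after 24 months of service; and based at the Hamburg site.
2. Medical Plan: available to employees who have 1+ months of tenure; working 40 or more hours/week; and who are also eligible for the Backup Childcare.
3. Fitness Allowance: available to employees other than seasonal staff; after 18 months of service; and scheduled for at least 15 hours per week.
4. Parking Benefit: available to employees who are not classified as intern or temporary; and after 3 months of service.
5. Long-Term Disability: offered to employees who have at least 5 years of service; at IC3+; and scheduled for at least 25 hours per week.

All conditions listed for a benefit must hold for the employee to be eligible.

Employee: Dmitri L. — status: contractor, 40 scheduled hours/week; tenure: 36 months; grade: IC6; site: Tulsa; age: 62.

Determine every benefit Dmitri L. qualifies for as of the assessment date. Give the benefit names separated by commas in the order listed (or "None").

Fitness Allowance, Parking Benefit

Backup Childcare — status contractor ✗ (requires full-time or temporary) → not eligible.
Medical Plan — service 36 months ≥ 1 month ✓; 40 hrs/wk ≥ 40 ✓; not eligible for Backup Childcare ✗ → not eligible.
Fitness Allowance — status contractor ✓ (not excluded); service 36 months ≥ 18 months ✓; 40 hrs/wk ≥ 15 ✓ → eligible.
Parking Benefit — status contractor ✓ (not excluded); service 36 months ≥ 3 months ✓ → eligible.
Long-Term Disability — service 36 months < 5 years (≈1825 days) ✗ → not eligible.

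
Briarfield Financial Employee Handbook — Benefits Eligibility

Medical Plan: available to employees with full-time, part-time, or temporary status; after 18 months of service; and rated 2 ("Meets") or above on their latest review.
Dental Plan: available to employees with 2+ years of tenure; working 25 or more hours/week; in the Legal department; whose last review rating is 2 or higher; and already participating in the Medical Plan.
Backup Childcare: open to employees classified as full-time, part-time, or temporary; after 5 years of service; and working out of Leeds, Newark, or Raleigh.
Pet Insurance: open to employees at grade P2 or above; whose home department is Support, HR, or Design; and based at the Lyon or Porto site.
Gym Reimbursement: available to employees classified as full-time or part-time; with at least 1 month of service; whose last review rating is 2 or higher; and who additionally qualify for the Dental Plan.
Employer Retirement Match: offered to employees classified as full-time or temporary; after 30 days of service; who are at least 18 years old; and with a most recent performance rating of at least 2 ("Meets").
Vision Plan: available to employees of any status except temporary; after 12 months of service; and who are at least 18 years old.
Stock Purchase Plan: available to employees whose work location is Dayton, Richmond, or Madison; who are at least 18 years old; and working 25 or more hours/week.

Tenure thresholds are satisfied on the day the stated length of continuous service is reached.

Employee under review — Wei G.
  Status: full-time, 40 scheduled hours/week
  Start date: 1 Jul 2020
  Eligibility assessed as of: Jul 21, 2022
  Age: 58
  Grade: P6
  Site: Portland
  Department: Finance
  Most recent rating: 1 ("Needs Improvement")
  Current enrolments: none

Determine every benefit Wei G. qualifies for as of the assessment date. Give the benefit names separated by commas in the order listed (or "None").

Vision Plan

Service from 1 Jul 2020 to Jul 21, 2022: 750 days.
Medical Plan — status full-time ✓; service 750 days ≥ 18 months (≈540 days) ✓; rating 1 < 2 ✗ → not eligible.
Dental Plan — service 750 days ≥ 2 years (≈730 days) ✓; 40 hrs/wk ≥ 25 ✓; dept Finance ✗ → not eligible.
Backup Childcare — status full-time ✓; service 750 days < 5 years (≈1825 days) ✗ → not eligible.
Pet Insurance — grade P6 ≥ P2 ✓; dept Finance ✗ → not eligible.
Gym Reimbursement — status full-time ✓; service 750 days ≥ 1 month (≈30 days) ✓; rating 1 < 2 ✗ → not eligible.
Employer Retirement Match — status full-time ✓; service 750 days ≥ 30 days ✓; age 58 ≥ 18 ✓; rating 1 < 2 ✗ → not eligible.
Vision Plan — status full-time ✓ (not excluded); service 750 days ≥ 12 months (≈360 days) ✓; age 58 ≥ 18 ✓ → eligible.
Stock Purchase Plan — site Portland ✗ (not Dayton, Richmond, or Madison) → not eligible.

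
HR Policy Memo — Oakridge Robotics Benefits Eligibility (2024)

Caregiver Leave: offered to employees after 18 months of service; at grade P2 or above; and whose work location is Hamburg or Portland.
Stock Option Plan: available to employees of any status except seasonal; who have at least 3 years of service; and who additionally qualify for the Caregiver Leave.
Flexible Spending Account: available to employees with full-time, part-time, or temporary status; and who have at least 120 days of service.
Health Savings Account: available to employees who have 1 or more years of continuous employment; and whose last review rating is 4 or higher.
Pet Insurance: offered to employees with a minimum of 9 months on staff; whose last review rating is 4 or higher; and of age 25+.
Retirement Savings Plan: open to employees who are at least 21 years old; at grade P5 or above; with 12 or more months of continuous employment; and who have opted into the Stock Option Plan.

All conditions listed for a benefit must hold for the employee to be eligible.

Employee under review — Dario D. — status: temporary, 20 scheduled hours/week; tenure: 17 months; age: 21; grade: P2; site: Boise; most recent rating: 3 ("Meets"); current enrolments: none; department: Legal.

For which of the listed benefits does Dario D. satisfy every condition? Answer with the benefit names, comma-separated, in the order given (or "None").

Caregiver Leave — service 17 months < 18 months ✗ → not eligible.
Stock Option Plan — status temporary ✓ (not excluded); service 17 months < 3 years (≈1095 days) ✗ → not eligible.
Flexible Spending Account — status temporary ✓; service 17 months ≥ 120 days ✓ → eligible.
Health Savings Account — service 17 months ≥ 1 year (≈365 days) ✓; rating 3 < 4 ✗ → not eligible.
Pet Insurance — service 17 months ≥ 9 months ✓; rating 3 < 4 ✗ → not eligible.
Retirement Savings Plan — age 21 ≥ 21 ✓; grade P2 < P5 ✗ → not eligible.

Flexible Spending Account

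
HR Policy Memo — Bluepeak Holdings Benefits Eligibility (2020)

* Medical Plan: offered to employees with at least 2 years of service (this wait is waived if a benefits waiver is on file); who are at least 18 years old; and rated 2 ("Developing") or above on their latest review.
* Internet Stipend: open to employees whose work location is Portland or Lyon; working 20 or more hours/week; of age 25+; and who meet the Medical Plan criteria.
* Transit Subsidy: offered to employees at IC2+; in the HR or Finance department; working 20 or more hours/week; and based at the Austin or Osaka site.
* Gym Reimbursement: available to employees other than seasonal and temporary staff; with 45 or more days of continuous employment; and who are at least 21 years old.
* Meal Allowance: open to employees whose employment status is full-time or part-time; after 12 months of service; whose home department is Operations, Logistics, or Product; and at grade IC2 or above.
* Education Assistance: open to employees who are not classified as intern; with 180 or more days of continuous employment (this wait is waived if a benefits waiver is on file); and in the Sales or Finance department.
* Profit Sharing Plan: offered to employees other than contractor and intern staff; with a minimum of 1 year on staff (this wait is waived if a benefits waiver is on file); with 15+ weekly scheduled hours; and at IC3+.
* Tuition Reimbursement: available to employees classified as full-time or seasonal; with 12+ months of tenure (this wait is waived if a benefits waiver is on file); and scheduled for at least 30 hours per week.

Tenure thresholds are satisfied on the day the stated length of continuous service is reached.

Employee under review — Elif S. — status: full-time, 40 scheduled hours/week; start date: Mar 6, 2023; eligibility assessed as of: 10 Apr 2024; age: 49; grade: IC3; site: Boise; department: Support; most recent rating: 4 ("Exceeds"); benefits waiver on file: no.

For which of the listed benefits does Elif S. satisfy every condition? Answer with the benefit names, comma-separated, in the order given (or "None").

Service from Mar 6, 2023 to 10 Apr 2024: 401 days.
Medical Plan — no waiver, service 401 days < 2 years (≈730 days) ✗ → not eligible.
Internet Stipend — site Boise ✗ (not Portland or Lyon) → not eligible.
Transit Subsidy — grade IC3 ≥ IC2 ✓; dept Support ✗ → not eligible.
Gym Reimbursement — status full-time ✓ (not excluded); service 401 days ≥ 45 days ✓; age 49 ≥ 21 ✓ → eligible.
Meal Allowance — status full-time ✓; service 401 days ≥ 12 months (≈360 days) ✓; dept Support ✗ → not eligible.
Education Assistance — status full-time ✓ (not excluded); no waiver, service 401 days ≥ 180 days ✓; dept Support ✗ → not eligible.
Profit Sharing Plan — status full-time ✓ (not excluded); no waiver, service 401 days ≥ 1 year (≈365 days) ✓; 40 hrs/wk ≥ 15 ✓; grade IC3 ≥ IC3 ✓ → eligible.
Tuition Reimbursement — status full-time ✓; no waiver, service 401 days ≥ 12 months (≈360 days) ✓; 40 hrs/wk ≥ 30 ✓ → eligible.

Gym Reimbursement, Profit Sharing Plan, Tuition Reimbursement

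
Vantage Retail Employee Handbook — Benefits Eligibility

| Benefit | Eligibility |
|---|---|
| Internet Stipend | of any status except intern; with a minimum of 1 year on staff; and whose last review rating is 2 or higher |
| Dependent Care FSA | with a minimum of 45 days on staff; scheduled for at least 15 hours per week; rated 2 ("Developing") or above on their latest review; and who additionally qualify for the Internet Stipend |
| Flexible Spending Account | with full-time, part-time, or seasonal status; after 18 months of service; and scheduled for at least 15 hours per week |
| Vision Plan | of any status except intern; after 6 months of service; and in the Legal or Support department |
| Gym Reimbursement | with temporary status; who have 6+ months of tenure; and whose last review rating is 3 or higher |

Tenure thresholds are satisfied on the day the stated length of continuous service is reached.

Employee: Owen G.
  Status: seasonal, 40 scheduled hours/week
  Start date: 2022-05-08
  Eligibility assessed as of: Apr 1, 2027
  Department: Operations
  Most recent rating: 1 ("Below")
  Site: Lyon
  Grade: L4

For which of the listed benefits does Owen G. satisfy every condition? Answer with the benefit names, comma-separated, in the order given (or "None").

Service from 2022-05-08 to Apr 1, 2027: 1789 days.
Internet Stipend — status seasonal ✓ (not excluded); service 1789 days ≥ 1 year (≈365 days) ✓; rating 1 < 2 ✗ → not eligible.
Dependent Care FSA — service 1789 days ≥ 45 days ✓; 40 hrs/wk ≥ 15 ✓; rating 1 < 2 ✗ → not eligible.
Flexible Spending Account — status seasonal ✓; service 1789 days ≥ 18 months (≈540 days) ✓; 40 hrs/wk ≥ 15 ✓ → eligible.
Vision Plan — status seasonal ✓ (not excluded); service 1789 days ≥ 6 months (≈180 days) ✓; dept Operations ✗ → not eligible.
Gym Reimbursement — status seasonal ✗ (requires temporary) → not eligible.

Flexible Spending Account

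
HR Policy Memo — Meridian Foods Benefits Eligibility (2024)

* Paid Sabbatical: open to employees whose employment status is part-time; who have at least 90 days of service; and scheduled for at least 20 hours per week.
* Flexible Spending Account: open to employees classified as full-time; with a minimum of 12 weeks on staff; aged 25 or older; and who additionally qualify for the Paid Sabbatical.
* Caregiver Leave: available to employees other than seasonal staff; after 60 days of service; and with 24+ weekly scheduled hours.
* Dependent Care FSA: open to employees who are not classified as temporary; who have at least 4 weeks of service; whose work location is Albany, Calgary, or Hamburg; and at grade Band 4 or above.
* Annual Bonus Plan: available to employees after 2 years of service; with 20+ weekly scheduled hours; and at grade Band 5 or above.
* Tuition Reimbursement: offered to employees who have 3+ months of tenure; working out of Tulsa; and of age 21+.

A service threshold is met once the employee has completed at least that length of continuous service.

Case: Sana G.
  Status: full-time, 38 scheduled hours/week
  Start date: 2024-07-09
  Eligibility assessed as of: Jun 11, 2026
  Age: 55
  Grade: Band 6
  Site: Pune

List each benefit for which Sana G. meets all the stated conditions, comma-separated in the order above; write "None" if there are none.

Service from 2024-07-09 to Jun 11, 2026: 702 days.
Paid Sabbatical — status full-time ✗ (requires part-time) → not eligible.
Flexible Spending Account — status full-time ✓; service 702 days ≥ 12 weeks (≈84 days) ✓; age 55 ≥ 25 ✓; not eligible for Paid Sabbatical ✗ → not eligible.
Caregiver Leave — status full-time ✓ (not excluded); service 702 days ≥ 60 days ✓; 38 hrs/wk ≥ 24 ✓ → eligible.
Dependent Care FSA — status full-time ✓ (not excluded); service 702 days ≥ 4 weeks (≈28 days) ✓; site Pune ✗ (not Albany, Calgary, or Hamburg) → not eligible.
Annual Bonus Plan — service 702 days < 2 years (≈730 days) ✗ → not eligible.
Tuition Reimbursement — service 702 days ≥ 3 months (≈90 days) ✓; site Pune ✗ (not Tulsa) → not eligible.

Caregiver Leave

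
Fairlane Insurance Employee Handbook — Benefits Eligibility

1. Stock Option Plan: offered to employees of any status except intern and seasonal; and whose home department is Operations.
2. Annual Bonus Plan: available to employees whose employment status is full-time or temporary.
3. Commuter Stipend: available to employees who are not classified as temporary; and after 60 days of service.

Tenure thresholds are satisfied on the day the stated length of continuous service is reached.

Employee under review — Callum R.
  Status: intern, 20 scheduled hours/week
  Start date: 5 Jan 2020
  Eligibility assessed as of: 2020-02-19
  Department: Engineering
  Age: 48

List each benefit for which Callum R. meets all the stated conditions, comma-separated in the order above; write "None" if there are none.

None

Service from 5 Jan 2020 to 2020-02-19: 45 days.
Stock Option Plan — status intern ✗ (excluded) → not eligible.
Annual Bonus Plan — status intern ✗ (requires full-time or temporary) → not eligible.
Commuter Stipend — status intern ✓ (not excluded); service 45 days < 60 days ✗ → not eligible.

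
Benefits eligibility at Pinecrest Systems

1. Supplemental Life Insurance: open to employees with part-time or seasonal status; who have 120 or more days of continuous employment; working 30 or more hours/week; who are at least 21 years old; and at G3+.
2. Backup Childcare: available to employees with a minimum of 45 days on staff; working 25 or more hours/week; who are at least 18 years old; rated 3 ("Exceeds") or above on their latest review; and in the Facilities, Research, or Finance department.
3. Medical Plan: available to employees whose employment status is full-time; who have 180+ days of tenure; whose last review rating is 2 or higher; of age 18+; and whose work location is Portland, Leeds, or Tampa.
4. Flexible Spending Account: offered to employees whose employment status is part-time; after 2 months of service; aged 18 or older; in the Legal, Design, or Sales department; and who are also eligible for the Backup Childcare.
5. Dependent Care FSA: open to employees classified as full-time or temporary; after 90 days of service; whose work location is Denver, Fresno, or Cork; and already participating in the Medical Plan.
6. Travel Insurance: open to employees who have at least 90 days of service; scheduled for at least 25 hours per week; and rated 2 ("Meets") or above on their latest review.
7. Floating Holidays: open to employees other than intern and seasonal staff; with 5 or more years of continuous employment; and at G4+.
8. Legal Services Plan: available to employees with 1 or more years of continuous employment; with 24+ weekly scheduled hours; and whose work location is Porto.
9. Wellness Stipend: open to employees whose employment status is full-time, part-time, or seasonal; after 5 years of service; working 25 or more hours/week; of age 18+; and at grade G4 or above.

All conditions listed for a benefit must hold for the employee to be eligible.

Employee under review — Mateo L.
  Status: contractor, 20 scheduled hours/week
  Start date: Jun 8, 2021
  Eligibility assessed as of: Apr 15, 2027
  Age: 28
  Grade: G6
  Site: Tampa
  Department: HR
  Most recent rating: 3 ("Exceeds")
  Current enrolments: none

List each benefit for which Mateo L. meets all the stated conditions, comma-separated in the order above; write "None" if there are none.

Floating Holidays

Service from Jun 8, 2021 to Apr 15, 2027: 2137 days.
Supplemental Life Insurance — status contractor ✗ (requires part-time or seasonal) → not eligible.
Backup Childcare — service 2137 days ≥ 45 days ✓; 20 hrs/wk < 25 ✗ → not eligible.
Medical Plan — status contractor ✗ (requires full-time) → not eligible.
Flexible Spending Account — status contractor ✗ (requires part-time) → not eligible.
Dependent Care FSA — status contractor ✗ (requires full-time or temporary) → not eligible.
Travel Insurance — service 2137 days ≥ 90 days ✓; 20 hrs/wk < 25 ✗ → not eligible.
Floating Holidays — status contractor ✓ (not excluded); service 2137 days ≥ 5 years (≈1825 days) ✓; grade G6 ≥ G4 ✓ → eligible.
Legal Services Plan — service 2137 days ≥ 1 year (≈365 days) ✓; 20 hrs/wk < 24 ✗ → not eligible.
Wellness Stipend — status contractor ✗ (requires full-time, part-time, or seasonal) → not eligible.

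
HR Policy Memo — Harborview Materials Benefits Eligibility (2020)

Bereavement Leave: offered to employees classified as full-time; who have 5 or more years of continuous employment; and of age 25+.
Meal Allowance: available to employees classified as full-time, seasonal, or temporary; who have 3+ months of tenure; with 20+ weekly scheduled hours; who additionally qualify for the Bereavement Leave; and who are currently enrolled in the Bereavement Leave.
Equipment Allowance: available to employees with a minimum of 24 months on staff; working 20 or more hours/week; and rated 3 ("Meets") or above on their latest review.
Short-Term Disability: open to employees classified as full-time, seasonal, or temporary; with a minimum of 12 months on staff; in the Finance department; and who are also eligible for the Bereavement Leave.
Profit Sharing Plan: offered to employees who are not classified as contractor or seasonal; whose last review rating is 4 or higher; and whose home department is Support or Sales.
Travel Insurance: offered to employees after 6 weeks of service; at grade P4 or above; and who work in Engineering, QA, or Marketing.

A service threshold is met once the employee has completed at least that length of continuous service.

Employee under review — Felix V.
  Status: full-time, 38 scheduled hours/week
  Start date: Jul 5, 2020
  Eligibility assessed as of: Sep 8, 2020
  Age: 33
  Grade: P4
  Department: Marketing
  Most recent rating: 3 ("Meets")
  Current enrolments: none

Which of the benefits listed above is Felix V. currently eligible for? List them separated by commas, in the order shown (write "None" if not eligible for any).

Travel Insurance

Service from Jul 5, 2020 to Sep 8, 2020: 65 days.
Bereavement Leave — status full-time ✓; service 65 days < 5 years (≈1825 days) ✗ → not eligible.
Meal Allowance — status full-time ✓; service 65 days < 3 months (≈90 days) ✗ → not eligible.
Equipment Allowance — service 65 days < 24 months (≈720 days) ✗ → not eligible.
Short-Term Disability — status full-time ✓; service 65 days < 12 months (≈360 days) ✗ → not eligible.
Profit Sharing Plan — status full-time ✓ (not excluded); rating 3 < 4 ✗ → not eligible.
Travel Insurance — service 65 days ≥ 6 weeks (≈42 days) ✓; grade P4 ≥ P4 ✓; dept Marketing ✓ → eligible.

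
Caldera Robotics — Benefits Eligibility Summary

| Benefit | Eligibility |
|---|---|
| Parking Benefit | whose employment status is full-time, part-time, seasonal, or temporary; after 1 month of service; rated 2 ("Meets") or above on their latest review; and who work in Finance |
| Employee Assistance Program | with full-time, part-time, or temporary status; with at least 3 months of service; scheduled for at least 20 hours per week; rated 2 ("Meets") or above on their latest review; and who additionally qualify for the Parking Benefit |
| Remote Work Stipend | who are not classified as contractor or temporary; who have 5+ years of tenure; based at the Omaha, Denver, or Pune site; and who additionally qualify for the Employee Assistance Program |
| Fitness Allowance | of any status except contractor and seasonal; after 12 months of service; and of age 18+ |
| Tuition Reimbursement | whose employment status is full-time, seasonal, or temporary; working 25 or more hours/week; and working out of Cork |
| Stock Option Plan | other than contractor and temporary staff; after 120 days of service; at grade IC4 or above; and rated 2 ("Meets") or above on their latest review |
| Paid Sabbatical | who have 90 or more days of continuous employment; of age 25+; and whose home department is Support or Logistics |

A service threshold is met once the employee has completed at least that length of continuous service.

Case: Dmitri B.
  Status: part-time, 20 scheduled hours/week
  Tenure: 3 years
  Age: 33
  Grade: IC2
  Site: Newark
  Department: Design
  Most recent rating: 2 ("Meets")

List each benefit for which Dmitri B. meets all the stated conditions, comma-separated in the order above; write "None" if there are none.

Fitness Allowance

Parking Benefit — status part-time ✓; service 3 years ≥ 1 month (≈30 days) ✓; rating 2 ≥ 2 ✓; dept Design ✗ → not eligible.
Employee Assistance Program — status part-time ✓; service 3 years ≥ 3 months (≈90 days) ✓; 20 hrs/wk ≥ 20 ✓; rating 2 ≥ 2 ✓; not eligible for Parking Benefit ✗ → not eligible.
Remote Work Stipend — status part-time ✓ (not excluded); service 3 years < 5 years ✗ → not eligible.
Fitness Allowance — status part-time ✓ (not excluded); service 3 years ≥ 12 months (≈360 days) ✓; age 33 ≥ 18 ✓ → eligible.
Tuition Reimbursement — status part-time ✗ (requires full-time, seasonal, or temporary) → not eligible.
Stock Option Plan — status part-time ✓ (not excluded); service 3 years ≥ 120 days ✓; grade IC2 < IC4 ✗ → not eligible.
Paid Sabbatical — service 3 years ≥ 90 days ✓; age 33 ≥ 25 ✓; dept Design ✗ → not eligible.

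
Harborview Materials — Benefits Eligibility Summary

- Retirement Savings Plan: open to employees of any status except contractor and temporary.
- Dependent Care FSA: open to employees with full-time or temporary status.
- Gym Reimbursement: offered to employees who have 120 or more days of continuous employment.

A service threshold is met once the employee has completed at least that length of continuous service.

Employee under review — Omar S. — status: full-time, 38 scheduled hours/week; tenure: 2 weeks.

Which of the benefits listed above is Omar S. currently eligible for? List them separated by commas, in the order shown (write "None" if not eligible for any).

Retirement Savings Plan, Dependent Care FSA

Retirement Savings Plan — status full-time ✓ (not excluded) → eligible.
Dependent Care FSA — status full-time ✓ → eligible.
Gym Reimbursement — service 2 weeks < 120 days ✗ → not eligible.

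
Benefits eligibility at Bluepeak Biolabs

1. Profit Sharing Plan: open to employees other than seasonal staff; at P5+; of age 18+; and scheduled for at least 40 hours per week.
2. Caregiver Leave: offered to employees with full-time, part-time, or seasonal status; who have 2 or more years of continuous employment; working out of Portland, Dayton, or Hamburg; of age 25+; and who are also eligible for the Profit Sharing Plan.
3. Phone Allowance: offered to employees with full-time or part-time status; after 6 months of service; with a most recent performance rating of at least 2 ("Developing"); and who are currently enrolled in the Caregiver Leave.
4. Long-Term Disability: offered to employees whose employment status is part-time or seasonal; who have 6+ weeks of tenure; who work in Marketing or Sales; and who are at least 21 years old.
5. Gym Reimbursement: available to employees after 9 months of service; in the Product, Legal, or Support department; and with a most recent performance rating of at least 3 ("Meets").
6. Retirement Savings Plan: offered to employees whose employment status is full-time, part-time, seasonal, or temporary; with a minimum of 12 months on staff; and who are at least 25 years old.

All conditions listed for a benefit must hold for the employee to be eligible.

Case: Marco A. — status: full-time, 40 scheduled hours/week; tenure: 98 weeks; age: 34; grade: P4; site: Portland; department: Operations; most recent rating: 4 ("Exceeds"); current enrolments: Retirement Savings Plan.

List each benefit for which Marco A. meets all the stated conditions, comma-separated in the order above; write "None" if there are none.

Retirement Savings Plan

Profit Sharing Plan — status full-time ✓ (not excluded); grade P4 < P5 ✗ → not eligible.
Caregiver Leave — status full-time ✓; service 98 weeks < 2 years (≈730 days) ✗ → not eligible.
Phone Allowance — status full-time ✓; service 98 weeks ≥ 6 months (≈180 days) ✓; rating 4 ≥ 2 ✓; not enrolled in Caregiver Leave ✗ → not eligible.
Long-Term Disability — status full-time ✗ (requires part-time or seasonal) → not eligible.
Gym Reimbursement — service 98 weeks ≥ 9 months (≈270 days) ✓; dept Operations ✗ → not eligible.
Retirement Savings Plan — status full-time ✓; service 98 weeks ≥ 12 months (≈360 days) ✓; age 34 ≥ 25 ✓ → eligible.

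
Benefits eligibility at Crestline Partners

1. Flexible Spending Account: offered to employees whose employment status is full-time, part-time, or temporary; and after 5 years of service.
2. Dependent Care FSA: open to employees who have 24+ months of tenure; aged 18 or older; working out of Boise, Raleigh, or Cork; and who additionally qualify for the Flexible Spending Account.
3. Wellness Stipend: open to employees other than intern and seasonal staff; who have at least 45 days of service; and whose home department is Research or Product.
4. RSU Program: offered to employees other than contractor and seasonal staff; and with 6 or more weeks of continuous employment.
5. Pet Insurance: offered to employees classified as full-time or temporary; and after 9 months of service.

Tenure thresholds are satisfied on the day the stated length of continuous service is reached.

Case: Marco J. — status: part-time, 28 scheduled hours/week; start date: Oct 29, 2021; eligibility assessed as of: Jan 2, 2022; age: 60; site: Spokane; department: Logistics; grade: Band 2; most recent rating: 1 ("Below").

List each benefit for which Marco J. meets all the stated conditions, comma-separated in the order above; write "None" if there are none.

Service from Oct 29, 2021 to Jan 2, 2022: 65 days.
Flexible Spending Account — status part-time ✓; service 65 days < 5 years (≈1825 days) ✗ → not eligible.
Dependent Care FSA — service 65 days < 24 months (≈720 days) ✗ → not eligible.
Wellness Stipend — status part-time ✓ (not excluded); service 65 days ≥ 45 days ✓; dept Logistics ✗ → not eligible.
RSU Program — status part-time ✓ (not excluded); service 65 days ≥ 6 weeks (≈42 days) ✓ → eligible.
Pet Insurance — status part-time ✗ (requires full-time or temporary) → not eligible.

RSU Program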